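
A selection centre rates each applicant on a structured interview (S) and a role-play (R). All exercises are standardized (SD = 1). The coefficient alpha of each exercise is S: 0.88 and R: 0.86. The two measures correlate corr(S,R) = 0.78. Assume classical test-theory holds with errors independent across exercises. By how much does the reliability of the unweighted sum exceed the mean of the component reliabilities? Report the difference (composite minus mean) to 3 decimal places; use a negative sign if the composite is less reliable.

Var(sum) = 2 + 1.56 = 3.56; true-score variance = 1.74 + 1.56 = 3.3; composite reliability = 0.9270.
Mean component reliability = 0.8700.
Difference = 0.9270 − 0.8700 = 0.057.

0.057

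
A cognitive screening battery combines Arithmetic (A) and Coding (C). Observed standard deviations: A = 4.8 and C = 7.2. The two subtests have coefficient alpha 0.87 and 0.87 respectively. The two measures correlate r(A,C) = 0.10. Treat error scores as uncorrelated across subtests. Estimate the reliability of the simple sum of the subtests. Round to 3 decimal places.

0.881

Var(A+C) = 4.8² + 7.2² + 2·[4.8·7.2·0.10] = 74.88 + 6.912 = 81.792.
With uncorrelated errors the cross-covariances are all true-score covariance, so they carry over unchanged; only the diagonal terms shrink to ρᵢσᵢ².
True-score variance = [4.8²·0.87 + 7.2²·0.87] + 6.912 = 65.1456 + 6.912 = 72.0576.
Reliability = 72.0576 / 81.792 = 0.881.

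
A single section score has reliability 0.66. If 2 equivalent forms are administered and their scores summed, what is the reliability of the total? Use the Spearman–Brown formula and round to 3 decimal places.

ρ_k = kρ / (1 + (k−1)ρ) = 2·0.66 / (1 + 1·0.66) = 1.320 / 1.660 = 0.795.

0.795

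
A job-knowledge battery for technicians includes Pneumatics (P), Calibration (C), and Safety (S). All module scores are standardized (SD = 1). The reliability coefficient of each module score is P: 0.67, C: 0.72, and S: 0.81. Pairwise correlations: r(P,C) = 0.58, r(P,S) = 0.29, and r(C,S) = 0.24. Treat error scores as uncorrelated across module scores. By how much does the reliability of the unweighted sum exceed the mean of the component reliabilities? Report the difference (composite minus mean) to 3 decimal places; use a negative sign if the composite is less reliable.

0.113

Var(sum) = 3 + 2.22 = 5.22; true-score variance = 2.2 + 2.22 = 4.42; composite reliability = 0.8467.
Mean component reliability = 0.7333.
Difference = 0.8467 − 0.7333 = 0.113.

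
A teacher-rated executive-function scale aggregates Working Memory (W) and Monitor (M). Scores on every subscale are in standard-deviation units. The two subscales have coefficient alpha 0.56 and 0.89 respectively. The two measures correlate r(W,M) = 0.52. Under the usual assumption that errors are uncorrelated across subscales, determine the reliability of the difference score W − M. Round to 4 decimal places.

0.4271

Var(W−M) = 1 + 1 − 2·0.52 = 2 − 1.04 = 0.96.
With uncorrelated errors the cross-covariances are all true-score covariance, so they carry over unchanged; only the diagonal terms shrink to ρᵢσᵢ².
True-score variance = [0.56 + 0.89] − 1.04 = 1.45 − 1.04 = 0.41.
Reliability = 0.41 / 0.96 = 0.4271.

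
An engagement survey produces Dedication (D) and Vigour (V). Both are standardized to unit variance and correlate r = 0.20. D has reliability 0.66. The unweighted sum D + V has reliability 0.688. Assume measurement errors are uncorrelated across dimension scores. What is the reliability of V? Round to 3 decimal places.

0.591

Var(D+V) = 2 + 2·0.20 = 2.400.
True-score variance = ρ_D + ρ_V + 2·0.20, so 0.688 = (0.66 + ρ_V + 0.40) / 2.400.
ρ_V = 0.688·2.400 − 0.66 − 0.40 = 0.591.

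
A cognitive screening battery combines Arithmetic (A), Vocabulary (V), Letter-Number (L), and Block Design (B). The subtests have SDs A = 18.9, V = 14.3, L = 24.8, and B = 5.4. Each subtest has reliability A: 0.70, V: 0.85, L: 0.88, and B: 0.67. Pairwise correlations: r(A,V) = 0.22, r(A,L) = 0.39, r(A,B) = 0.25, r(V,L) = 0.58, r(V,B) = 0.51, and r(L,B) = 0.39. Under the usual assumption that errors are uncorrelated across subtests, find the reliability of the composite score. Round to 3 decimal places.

Var(A+V+L+B) = 18.9² + 14.3² + 24.8² + 5.4² + 2·[18.9·14.3·0.22 + 18.9·24.8·0.39 + 18.9·5.4·0.25 + 14.3·24.8·0.58 + 14.3·5.4·0.51 + 24.8·5.4·0.39] = 1205.9 + 1130.15 = 2336.05.
Under uncorrelated errors the observed covariances equal the true-score covariances, so only the own-variance terms attenuate.
True-score variance = [18.9²·0.70 + 14.3²·0.85 + 24.8²·0.88 + 5.4²·0.67] + 1130.15 = 984.636 + 1130.15 = 2114.79.
Reliability = 2114.79 / 2336.05 = 0.905.

0.905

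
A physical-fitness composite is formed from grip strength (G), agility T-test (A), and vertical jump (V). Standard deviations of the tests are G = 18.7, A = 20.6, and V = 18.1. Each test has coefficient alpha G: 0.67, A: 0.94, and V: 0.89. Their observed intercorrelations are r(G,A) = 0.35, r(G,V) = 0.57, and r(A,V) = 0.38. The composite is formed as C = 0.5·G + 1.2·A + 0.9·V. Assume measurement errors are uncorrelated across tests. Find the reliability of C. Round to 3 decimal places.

Var(C) = 0.5²·18.7² + 1.2²·20.6² + 0.9²·18.1² + 2·[0.6·18.7·20.6·0.35 + 0.45·18.7·18.1·0.57 + 1.08·20.6·18.1·0.38] = 963.865 + 641.471 = 1605.34.
Because errors are independent across components, Cov(Tᵢ,Tⱼ) = Cov(Xᵢ,Xⱼ); the off-diagonal part of the true-score variance is the same as above.
True-score variance = [0.5²·18.7²·0.67 + 1.2²·20.6²·0.94 + 0.9²·18.1²·0.89] + 641.471 = 869.161 + 641.471 = 1510.63.
Reliability = 1510.63 / 1605.34 = 0.941.

0.941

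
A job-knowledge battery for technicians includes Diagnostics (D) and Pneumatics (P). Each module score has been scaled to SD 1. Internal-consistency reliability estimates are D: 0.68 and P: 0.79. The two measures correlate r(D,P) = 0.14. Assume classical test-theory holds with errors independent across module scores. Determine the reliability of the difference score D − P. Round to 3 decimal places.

Var(D−P) = 1 + 1 − 2·0.14 = 2 − 0.28 = 1.72.
With uncorrelated errors the cross-covariances are all true-score covariance, so they carry over unchanged; only the diagonal terms shrink to ρᵢσᵢ².
True-score variance = [0.68 + 0.79] − 0.28 = 1.47 − 0.28 = 1.19.
Reliability = 1.19 / 1.72 = 0.692.

0.692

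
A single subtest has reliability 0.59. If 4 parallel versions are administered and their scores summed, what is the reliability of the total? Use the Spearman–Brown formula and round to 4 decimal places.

ρ_k = kρ / (1 + (k−1)ρ) = 4·0.59 / (1 + 3·0.59) = 2.360 / 2.770 = 0.8520.

0.8520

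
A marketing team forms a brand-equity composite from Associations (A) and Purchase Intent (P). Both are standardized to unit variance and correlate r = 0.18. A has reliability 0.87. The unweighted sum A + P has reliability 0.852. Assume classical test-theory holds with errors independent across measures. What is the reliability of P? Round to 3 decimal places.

0.781

Var(A+P) = 2 + 2·0.18 = 2.360.
True-score variance = ρ_A + ρ_P + 2·0.18, so 0.852 = (0.87 + ρ_P + 0.36) / 2.360.
ρ_P = 0.852·2.360 − 0.87 − 0.36 = 0.781.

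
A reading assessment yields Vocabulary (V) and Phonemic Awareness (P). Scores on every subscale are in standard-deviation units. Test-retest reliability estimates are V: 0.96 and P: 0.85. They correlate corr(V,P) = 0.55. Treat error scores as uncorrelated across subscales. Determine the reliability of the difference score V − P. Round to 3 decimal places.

Var(V−P) = 1 + 1 − 2·0.55 = 2 − 1.1 = 0.9.
Because errors are independent across components, Cov(Tᵢ,Tⱼ) = Cov(Xᵢ,Xⱼ); the off-diagonal part of the true-score variance is the same as above.
True-score variance = [0.96 + 0.85] − 1.1 = 1.81 − 1.1 = 0.71.
Reliability = 0.71 / 0.9 = 0.789.

0.789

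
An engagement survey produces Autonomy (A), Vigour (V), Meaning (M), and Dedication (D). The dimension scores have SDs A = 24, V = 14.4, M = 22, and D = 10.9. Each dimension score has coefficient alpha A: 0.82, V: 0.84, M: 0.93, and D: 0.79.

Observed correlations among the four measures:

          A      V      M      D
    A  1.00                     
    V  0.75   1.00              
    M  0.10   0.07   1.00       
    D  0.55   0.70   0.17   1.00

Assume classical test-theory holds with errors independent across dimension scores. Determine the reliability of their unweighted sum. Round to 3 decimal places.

Var(A+V+M+D) = 24² + 14.4² + 22² + 10.9² + 2·[24·14.4·0.75 + 24·22·0.10 + 24·10.9·0.55 + 14.4·22·0.07 + 14.4·10.9·0.70 + 22·10.9·0.17] = 1386.17 + 1257.39 = 2643.56.
Under uncorrelated errors the observed covariances equal the true-score covariances, so only the own-variance terms attenuate.
True-score variance = [24²·0.82 + 14.4²·0.84 + 22²·0.93 + 10.9²·0.79] + 1257.39 = 1190.48 + 1257.39 = 2447.87.
Reliability = 2447.87 / 2643.56 = 0.926.

0.926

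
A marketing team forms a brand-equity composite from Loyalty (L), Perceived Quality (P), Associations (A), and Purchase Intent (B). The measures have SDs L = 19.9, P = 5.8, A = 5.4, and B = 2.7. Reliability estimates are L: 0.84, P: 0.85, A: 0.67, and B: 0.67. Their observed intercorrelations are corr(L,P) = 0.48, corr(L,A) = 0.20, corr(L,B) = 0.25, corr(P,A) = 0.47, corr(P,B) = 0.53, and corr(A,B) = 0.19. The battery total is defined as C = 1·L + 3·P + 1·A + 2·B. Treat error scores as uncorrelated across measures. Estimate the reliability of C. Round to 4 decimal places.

Var(C) = 19.9² + 3²·5.8² + 5.4² + 2²·2.7² + 2·[3·19.9·5.8·0.48 + 19.9·5.4·0.20 + 2·19.9·2.7·0.25 + 3·5.8·5.4·0.47 + 6·5.8·2.7·0.53 + 2·5.4·2.7·0.19] = 757.09 + 628.124 = 1385.21.
Under uncorrelated errors the observed covariances equal the true-score covariances, so only the own-variance terms attenuate.
True-score variance = [19.9²·0.84 + 3²·5.8²·0.85 + 5.4²·0.67 + 2²·2.7²·0.67] + 628.124 = 629.069 + 628.124 = 1257.19.
Reliability = 1257.19 / 1385.21 = 0.9076.

0.9076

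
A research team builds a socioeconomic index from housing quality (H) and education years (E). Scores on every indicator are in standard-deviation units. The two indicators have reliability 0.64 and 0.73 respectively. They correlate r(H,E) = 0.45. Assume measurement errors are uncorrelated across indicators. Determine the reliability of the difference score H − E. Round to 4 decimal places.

0.4273

Var(H−E) = 1 + 1 − 2·0.45 = 2 − 0.9 = 1.1.
Because errors are independent across components, Cov(Tᵢ,Tⱼ) = Cov(Xᵢ,Xⱼ); the off-diagonal part of the true-score variance is the same as above.
True-score variance = [0.64 + 0.73] − 0.9 = 1.37 − 0.9 = 0.47.
Reliability = 0.47 / 1.1 = 0.4273.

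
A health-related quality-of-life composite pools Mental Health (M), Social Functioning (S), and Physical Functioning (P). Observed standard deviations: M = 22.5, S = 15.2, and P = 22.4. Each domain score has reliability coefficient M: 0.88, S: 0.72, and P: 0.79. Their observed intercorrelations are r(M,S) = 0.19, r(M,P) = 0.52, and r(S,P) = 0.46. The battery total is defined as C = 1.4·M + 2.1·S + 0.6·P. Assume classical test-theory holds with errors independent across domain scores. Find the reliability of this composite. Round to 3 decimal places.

Var(C) = 1.4²·22.5² + 2.1²·15.2² + 0.6²·22.4² + 2·[2.94·22.5·15.2·0.19 + 0.84·22.5·22.4·0.52 + 1.26·15.2·22.4·0.46] = 2191.77 + 1217.06 = 3408.83.
With uncorrelated errors the cross-covariances are all true-score covariance, so they carry over unchanged; only the diagonal terms shrink to ρᵢσᵢ².
True-score variance = [1.4²·22.5²·0.88 + 2.1²·15.2²·0.72 + 0.6²·22.4²·0.79] + 1217.06 = 1749.48 + 1217.06 = 2966.54.
Reliability = 2966.54 / 3408.83 = 0.870.

0.870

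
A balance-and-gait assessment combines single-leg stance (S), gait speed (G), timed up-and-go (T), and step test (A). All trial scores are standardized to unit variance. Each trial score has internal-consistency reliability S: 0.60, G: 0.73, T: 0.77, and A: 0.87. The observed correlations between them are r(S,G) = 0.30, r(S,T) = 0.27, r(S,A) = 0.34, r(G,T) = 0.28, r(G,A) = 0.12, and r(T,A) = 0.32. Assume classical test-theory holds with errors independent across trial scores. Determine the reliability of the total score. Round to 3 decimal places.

Var(S+G+T+A) = 4 + 2·[0.30 + 0.27 + 0.34 + 0.28 + 0.12 + 0.32] = 4 + 3.26 = 7.26.
Because errors are independent across components, Cov(Tᵢ,Tⱼ) = Cov(Xᵢ,Xⱼ); the off-diagonal part of the true-score variance is the same as above.
True-score variance = [0.60 + 0.73 + 0.77 + 0.87] + 3.26 = 2.97 + 3.26 = 6.23.
Reliability = 6.23 / 7.26 = 0.858.

0.858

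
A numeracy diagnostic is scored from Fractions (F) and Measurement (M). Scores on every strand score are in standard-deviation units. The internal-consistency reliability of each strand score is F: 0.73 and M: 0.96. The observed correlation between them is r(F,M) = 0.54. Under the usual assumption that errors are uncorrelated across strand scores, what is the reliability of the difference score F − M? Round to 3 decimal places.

Var(F−M) = 1 + 1 − 2·0.54 = 2 − 1.08 = 0.92.
Under uncorrelated errors the observed covariances equal the true-score covariances, so only the own-variance terms attenuate.
True-score variance = [0.73 + 0.96] − 1.08 = 1.69 − 1.08 = 0.61.
Reliability = 0.61 / 0.92 = 0.663.

0.663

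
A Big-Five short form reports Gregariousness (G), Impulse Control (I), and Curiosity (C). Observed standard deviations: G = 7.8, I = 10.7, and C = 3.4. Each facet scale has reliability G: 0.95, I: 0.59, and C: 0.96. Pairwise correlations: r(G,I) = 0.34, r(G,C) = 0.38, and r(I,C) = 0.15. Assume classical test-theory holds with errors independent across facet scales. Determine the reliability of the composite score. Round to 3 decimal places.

Var(G+I+C) = 7.8² + 10.7² + 3.4² + 2·[7.8·10.7·0.34 + 7.8·3.4·0.38 + 10.7·3.4·0.15] = 186.89 + 87.822 = 274.712.
Because errors are independent across components, Cov(Tᵢ,Tⱼ) = Cov(Xᵢ,Xⱼ); the off-diagonal part of the true-score variance is the same as above.
True-score variance = [7.8²·0.95 + 10.7²·0.59 + 3.4²·0.96] + 87.822 = 136.445 + 87.822 = 224.267.
Reliability = 224.267 / 274.712 = 0.816.

0.816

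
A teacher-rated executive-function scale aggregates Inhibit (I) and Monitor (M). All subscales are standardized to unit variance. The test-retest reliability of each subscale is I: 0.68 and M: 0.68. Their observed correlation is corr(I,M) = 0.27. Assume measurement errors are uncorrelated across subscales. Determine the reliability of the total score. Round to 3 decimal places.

Var(I+M) = 2 + 2·[0.27] = 2 + 0.54 = 2.54.
With uncorrelated errors the cross-covariances are all true-score covariance, so they carry over unchanged; only the diagonal terms shrink to ρᵢσᵢ².
True-score variance = [0.68 + 0.68] + 0.54 = 1.36 + 0.54 = 1.9.
Reliability = 1.9 / 2.54 = 0.748.

0.748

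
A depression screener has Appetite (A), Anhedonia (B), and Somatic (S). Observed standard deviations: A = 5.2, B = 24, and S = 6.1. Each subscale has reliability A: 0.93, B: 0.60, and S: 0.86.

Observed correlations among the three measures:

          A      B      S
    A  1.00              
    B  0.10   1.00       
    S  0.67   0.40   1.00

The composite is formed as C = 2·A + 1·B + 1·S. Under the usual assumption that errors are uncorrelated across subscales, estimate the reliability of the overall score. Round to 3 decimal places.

Var(C) = 2²·5.2² + 24² + 6.1² + 2·[2·5.2·24·0.10 + 2·5.2·6.1·0.67 + 24·6.1·0.40] = 721.37 + 252.05 = 973.42.
Because errors are independent across components, Cov(Tᵢ,Tⱼ) = Cov(Xᵢ,Xⱼ); the off-diagonal part of the true-score variance is the same as above.
True-score variance = [2²·5.2²·0.93 + 24²·0.60 + 6.1²·0.86] + 252.05 = 478.189 + 252.05 = 730.239.
Reliability = 730.239 / 973.42 = 0.750.

0.750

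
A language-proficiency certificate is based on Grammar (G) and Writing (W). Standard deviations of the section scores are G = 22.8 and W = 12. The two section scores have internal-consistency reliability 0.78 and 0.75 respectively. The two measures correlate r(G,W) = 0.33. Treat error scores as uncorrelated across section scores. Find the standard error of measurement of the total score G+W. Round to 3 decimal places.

Var(total) = 663.84 + 180.576 = 844.416.
True-score variance = 513.475 + 180.576 = 694.051, so reliability = 0.8219.
Error variance = 844.416 − 694.051 = 150.365; SEM = √150.365 = 12.262.

12.262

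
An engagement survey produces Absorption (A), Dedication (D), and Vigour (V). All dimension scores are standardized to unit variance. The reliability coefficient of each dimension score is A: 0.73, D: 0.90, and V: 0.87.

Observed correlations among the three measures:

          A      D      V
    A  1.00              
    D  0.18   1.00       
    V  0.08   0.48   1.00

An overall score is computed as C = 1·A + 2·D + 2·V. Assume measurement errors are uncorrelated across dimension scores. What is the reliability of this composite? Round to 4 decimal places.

0.9143

Var(C) = 1 + 2² + 2² + 2·[2·0.18 + 2·0.08 + 4·0.48] = 9 + 4.88 = 13.88.
Because errors are independent across components, Cov(Tᵢ,Tⱼ) = Cov(Xᵢ,Xⱼ); the off-diagonal part of the true-score variance is the same as above.
True-score variance = [0.73 + 2²·0.90 + 2²·0.87] + 4.88 = 7.81 + 4.88 = 12.69.
Reliability = 12.69 / 13.88 = 0.9143.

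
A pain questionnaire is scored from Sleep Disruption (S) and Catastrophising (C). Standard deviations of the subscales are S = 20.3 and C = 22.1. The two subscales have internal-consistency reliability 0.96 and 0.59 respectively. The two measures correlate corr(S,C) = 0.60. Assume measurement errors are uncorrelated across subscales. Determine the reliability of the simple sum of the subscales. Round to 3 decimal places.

0.849

Var(S+C) = 20.3² + 22.1² + 2·[20.3·22.1·0.60] = 900.5 + 538.356 = 1438.86.
Under uncorrelated errors the observed covariances equal the true-score covariances, so only the own-variance terms attenuate.
True-score variance = [20.3²·0.96 + 22.1²·0.59] + 538.356 = 683.768 + 538.356 = 1222.12.
Reliability = 1222.12 / 1438.86 = 0.849.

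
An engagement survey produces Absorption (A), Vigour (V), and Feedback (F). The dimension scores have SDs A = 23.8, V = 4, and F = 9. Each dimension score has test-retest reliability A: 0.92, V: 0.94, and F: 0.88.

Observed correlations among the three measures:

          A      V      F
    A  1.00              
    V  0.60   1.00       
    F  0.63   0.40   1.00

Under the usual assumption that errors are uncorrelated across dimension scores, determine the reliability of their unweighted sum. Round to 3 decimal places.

0.948

Var(A+V+F) = 23.8² + 4² + 9² + 2·[23.8·4·0.60 + 23.8·9·0.63 + 4·9·0.40] = 663.44 + 412.932 = 1076.37.
Under uncorrelated errors the observed covariances equal the true-score covariances, so only the own-variance terms attenuate.
True-score variance = [23.8²·0.92 + 4²·0.94 + 9²·0.88] + 412.932 = 607.445 + 412.932 = 1020.38.
Reliability = 1020.38 / 1076.37 = 0.948.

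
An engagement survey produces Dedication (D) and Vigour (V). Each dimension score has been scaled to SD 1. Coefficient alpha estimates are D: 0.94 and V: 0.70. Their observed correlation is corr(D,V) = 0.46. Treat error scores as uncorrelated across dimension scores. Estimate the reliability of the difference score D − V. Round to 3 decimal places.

Var(D−V) = 1 + 1 − 2·0.46 = 2 − 0.92 = 1.08.
Under uncorrelated errors the observed covariances equal the true-score covariances, so only the own-variance terms attenuate.
True-score variance = [0.94 + 0.70] − 0.92 = 1.64 − 0.92 = 0.72.
Reliability = 0.72 / 1.08 = 0.667.

0.667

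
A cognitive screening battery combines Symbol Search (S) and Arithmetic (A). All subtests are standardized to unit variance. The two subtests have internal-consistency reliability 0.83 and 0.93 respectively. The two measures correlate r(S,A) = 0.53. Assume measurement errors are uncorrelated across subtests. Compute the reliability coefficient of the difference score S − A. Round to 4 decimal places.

0.7447

Var(S−A) = 1 + 1 − 2·0.53 = 2 − 1.06 = 0.94.
Because errors are independent across components, Cov(Tᵢ,Tⱼ) = Cov(Xᵢ,Xⱼ); the off-diagonal part of the true-score variance is the same as above.
True-score variance = [0.83 + 0.93] − 1.06 = 1.76 − 1.06 = 0.7.
Reliability = 0.7 / 0.94 = 0.7447.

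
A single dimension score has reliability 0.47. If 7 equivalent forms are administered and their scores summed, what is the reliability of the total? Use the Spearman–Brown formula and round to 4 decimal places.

0.8613

ρ_k = kρ / (1 + (k−1)ρ) = 7·0.47 / (1 + 6·0.47) = 3.290 / 3.820 = 0.8613.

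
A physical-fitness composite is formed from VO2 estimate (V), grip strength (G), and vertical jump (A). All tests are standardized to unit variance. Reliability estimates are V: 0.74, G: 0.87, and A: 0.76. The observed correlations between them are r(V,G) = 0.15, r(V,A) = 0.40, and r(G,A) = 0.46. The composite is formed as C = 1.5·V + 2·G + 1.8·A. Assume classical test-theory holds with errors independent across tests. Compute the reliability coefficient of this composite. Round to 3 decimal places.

0.881

Var(C) = 1.5² + 2² + 1.8² + 2·[3·0.15 + 2.7·0.40 + 3.6·0.46] = 9.49 + 6.372 = 15.862.
Because errors are independent across components, Cov(Tᵢ,Tⱼ) = Cov(Xᵢ,Xⱼ); the off-diagonal part of the true-score variance is the same as above.
True-score variance = [1.5²·0.74 + 2²·0.87 + 1.8²·0.76] + 6.372 = 7.6074 + 6.372 = 13.9794.
Reliability = 13.9794 / 15.862 = 0.881.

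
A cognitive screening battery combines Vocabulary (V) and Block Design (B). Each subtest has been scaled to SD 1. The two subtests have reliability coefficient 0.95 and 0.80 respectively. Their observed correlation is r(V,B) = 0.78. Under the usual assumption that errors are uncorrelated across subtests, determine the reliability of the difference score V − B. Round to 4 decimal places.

Var(V−B) = 1 + 1 − 2·0.78 = 2 − 1.56 = 0.44.
With uncorrelated errors the cross-covariances are all true-score covariance, so they carry over unchanged; only the diagonal terms shrink to ρᵢσᵢ².
True-score variance = [0.95 + 0.80] − 1.56 = 1.75 − 1.56 = 0.19.
Reliability = 0.19 / 0.44 = 0.4318.

0.4318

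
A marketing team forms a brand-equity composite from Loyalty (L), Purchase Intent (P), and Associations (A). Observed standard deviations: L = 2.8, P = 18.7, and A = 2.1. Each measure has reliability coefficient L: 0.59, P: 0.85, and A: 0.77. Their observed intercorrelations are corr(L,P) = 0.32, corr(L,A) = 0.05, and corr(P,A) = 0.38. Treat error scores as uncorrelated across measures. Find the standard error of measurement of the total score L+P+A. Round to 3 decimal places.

Var(total) = 361.94 + 63.9436 = 425.884.
True-score variance = 305.258 + 63.9436 = 369.201, so reliability = 0.8669.
Error variance = 425.884 − 369.201 = 56.6822; SEM = √56.6822 = 7.529.

7.529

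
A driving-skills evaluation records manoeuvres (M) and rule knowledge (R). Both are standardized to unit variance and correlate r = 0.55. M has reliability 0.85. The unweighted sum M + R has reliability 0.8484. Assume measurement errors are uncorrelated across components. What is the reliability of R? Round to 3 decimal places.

0.680

Var(M+R) = 2 + 2·0.55 = 3.100.
True-score variance = ρ_M + ρ_R + 2·0.55, so 0.8484 = (0.85 + ρ_R + 1.10) / 3.100.
ρ_R = 0.8484·3.100 − 0.85 − 1.10 = 0.680.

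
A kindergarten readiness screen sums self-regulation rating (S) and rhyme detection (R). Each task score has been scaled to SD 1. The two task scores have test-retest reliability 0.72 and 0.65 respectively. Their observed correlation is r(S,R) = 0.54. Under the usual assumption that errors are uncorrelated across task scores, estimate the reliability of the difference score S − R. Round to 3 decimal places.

Var(S−R) = 1 + 1 − 2·0.54 = 2 − 1.08 = 0.92.
Because errors are independent across components, Cov(Tᵢ,Tⱼ) = Cov(Xᵢ,Xⱼ); the off-diagonal part of the true-score variance is the same as above.
True-score variance = [0.72 + 0.65] − 1.08 = 1.37 − 1.08 = 0.29.
Reliability = 0.29 / 0.92 = 0.315.

0.315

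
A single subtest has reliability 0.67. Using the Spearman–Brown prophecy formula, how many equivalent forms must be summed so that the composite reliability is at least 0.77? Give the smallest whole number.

2

k ≥ ρ*(1−ρ₁)/(ρ₁(1−ρ*)) = 0.77·0.33 / (0.67·0.23) = 1.649.
Smallest integer k = 2.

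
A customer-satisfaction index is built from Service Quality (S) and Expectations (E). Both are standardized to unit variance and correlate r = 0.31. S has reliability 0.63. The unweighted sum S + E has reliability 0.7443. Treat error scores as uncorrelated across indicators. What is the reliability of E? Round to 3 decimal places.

0.700

Var(S+E) = 2 + 2·0.31 = 2.620.
True-score variance = ρ_S + ρ_E + 2·0.31, so 0.7443 = (0.63 + ρ_E + 0.62) / 2.620.
ρ_E = 0.7443·2.620 − 0.63 − 0.62 = 0.700.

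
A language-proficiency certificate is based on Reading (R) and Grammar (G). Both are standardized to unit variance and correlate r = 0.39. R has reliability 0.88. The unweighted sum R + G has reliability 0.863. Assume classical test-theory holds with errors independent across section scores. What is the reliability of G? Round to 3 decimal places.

0.739

Var(R+G) = 2 + 2·0.39 = 2.780.
True-score variance = ρ_R + ρ_G + 2·0.39, so 0.863 = (0.88 + ρ_G + 0.78) / 2.780.
ρ_G = 0.863·2.780 − 0.88 − 0.78 = 0.739.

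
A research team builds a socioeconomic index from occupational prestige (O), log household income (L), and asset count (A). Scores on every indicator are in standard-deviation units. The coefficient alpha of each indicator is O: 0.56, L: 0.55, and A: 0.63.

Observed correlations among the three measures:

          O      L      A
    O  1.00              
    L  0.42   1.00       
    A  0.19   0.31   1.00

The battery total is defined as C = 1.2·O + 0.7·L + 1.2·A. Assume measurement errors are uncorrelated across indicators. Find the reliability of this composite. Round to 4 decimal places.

0.7304

Var(C) = 1.2² + 0.7² + 1.2² + 2·[0.84·0.42 + 1.44·0.19 + 0.84·0.31] = 3.37 + 1.7736 = 5.1436.
Because errors are independent across components, Cov(Tᵢ,Tⱼ) = Cov(Xᵢ,Xⱼ); the off-diagonal part of the true-score variance is the same as above.
True-score variance = [1.2²·0.56 + 0.7²·0.55 + 1.2²·0.63] + 1.7736 = 1.9831 + 1.7736 = 3.7567.
Reliability = 3.7567 / 5.1436 = 0.7304.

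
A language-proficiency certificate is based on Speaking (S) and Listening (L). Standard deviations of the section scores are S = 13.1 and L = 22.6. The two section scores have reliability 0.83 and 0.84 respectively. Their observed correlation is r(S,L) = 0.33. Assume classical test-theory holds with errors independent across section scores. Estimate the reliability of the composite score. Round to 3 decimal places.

Var(S+L) = 13.1² + 22.6² + 2·[13.1·22.6·0.33] = 682.37 + 195.4 = 877.77.
Because errors are independent across components, Cov(Tᵢ,Tⱼ) = Cov(Xᵢ,Xⱼ); the off-diagonal part of the true-score variance is the same as above.
True-score variance = [13.1²·0.83 + 22.6²·0.84] + 195.4 = 571.475 + 195.4 = 766.874.
Reliability = 766.874 / 877.77 = 0.874.

0.874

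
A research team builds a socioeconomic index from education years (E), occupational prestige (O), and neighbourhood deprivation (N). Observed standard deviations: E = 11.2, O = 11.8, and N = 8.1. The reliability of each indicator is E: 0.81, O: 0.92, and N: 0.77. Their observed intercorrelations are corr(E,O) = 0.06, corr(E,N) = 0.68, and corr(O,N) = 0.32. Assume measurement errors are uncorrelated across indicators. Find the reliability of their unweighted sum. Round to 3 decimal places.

0.906

Var(E+O+N) = 11.2² + 11.8² + 8.1² + 2·[11.2·11.8·0.06 + 11.2·8.1·0.68 + 11.8·8.1·0.32] = 330.29 + 200.41 = 530.7.
Because errors are independent across components, Cov(Tᵢ,Tⱼ) = Cov(Xᵢ,Xⱼ); the off-diagonal part of the true-score variance is the same as above.
True-score variance = [11.2²·0.81 + 11.8²·0.92 + 8.1²·0.77] + 200.41 = 280.227 + 200.41 = 480.636.
Reliability = 480.636 / 530.7 = 0.906.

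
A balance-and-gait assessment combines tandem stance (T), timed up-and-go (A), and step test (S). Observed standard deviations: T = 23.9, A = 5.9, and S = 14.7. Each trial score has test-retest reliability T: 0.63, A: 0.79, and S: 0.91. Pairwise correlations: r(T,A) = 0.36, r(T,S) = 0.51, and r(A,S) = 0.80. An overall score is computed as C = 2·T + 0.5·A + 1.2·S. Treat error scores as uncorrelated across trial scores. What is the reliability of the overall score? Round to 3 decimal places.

0.760

Var(C) = 2²·23.9² + 0.5²·5.9² + 1.2²·14.7² + 2·[23.9·5.9·0.36 + 2.4·23.9·14.7·0.51 + 0.6·5.9·14.7·0.80] = 2604.71 + 1044.84 = 3649.56.
With uncorrelated errors the cross-covariances are all true-score covariance, so they carry over unchanged; only the diagonal terms shrink to ρᵢσᵢ².
True-score variance = [2²·23.9²·0.63 + 0.5²·5.9²·0.79 + 1.2²·14.7²·0.91] + 1044.84 = 1729.49 + 1044.84 = 2774.33.
Reliability = 2774.33 / 3649.56 = 0.760.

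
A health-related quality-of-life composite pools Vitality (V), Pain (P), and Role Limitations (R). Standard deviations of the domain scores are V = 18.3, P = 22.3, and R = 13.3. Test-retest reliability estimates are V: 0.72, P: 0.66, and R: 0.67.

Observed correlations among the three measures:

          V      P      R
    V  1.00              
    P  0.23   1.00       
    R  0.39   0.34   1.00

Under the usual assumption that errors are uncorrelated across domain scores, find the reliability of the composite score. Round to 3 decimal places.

0.798

Var(V+P+R) = 18.3² + 22.3² + 13.3² + 2·[18.3·22.3·0.23 + 18.3·13.3·0.39 + 22.3·13.3·0.34] = 1009.07 + 579.247 = 1588.32.
Because errors are independent across components, Cov(Tᵢ,Tⱼ) = Cov(Xᵢ,Xⱼ); the off-diagonal part of the true-score variance is the same as above.
True-score variance = [18.3²·0.72 + 22.3²·0.66 + 13.3²·0.67] + 579.247 = 687.849 + 579.247 = 1267.1.
Reliability = 1267.1 / 1588.32 = 0.798.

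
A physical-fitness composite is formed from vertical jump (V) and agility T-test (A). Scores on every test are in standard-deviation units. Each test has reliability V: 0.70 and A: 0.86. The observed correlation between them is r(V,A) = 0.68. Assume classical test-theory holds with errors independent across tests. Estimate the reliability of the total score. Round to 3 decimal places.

0.869

Var(V+A) = 2 + 2·[0.68] = 2 + 1.36 = 3.36.
Under uncorrelated errors the observed covariances equal the true-score covariances, so only the own-variance terms attenuate.
True-score variance = [0.70 + 0.86] + 1.36 = 1.56 + 1.36 = 2.92.
Reliability = 2.92 / 3.36 = 0.869.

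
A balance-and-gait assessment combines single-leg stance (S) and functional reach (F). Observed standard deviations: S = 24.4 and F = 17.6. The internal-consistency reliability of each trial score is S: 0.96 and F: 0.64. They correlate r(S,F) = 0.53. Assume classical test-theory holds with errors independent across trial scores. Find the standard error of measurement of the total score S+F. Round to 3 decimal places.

11.633

Var(total) = 905.12 + 455.206 = 1360.33.
True-score variance = 769.792 + 455.206 = 1225, so reliability = 0.9005.
Error variance = 1360.33 − 1225 = 135.328; SEM = √135.328 = 11.633.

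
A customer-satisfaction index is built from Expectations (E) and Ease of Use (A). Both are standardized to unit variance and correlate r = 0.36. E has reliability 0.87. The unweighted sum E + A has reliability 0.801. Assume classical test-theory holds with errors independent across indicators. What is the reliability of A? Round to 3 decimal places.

Var(E+A) = 2 + 2·0.36 = 2.720.
True-score variance = ρ_E + ρ_A + 2·0.36, so 0.801 = (0.87 + ρ_A + 0.72) / 2.720.
ρ_A = 0.801·2.720 − 0.87 − 0.72 = 0.589.

0.589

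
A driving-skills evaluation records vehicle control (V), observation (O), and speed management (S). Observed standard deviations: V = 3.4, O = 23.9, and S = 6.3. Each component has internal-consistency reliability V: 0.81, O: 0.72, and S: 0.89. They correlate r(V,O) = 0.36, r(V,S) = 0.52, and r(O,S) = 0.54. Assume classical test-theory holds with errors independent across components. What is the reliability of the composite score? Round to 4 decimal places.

0.8077

Var(V+O+S) = 3.4² + 23.9² + 6.3² + 2·[3.4·23.9·0.36 + 3.4·6.3·0.52 + 23.9·6.3·0.54] = 622.46 + 243.4 = 865.86.
Because errors are independent across components, Cov(Tᵢ,Tⱼ) = Cov(Xᵢ,Xⱼ); the off-diagonal part of the true-score variance is the same as above.
True-score variance = [3.4²·0.81 + 23.9²·0.72 + 6.3²·0.89] + 243.4 = 455.959 + 243.4 = 699.358.
Reliability = 699.358 / 865.86 = 0.8077.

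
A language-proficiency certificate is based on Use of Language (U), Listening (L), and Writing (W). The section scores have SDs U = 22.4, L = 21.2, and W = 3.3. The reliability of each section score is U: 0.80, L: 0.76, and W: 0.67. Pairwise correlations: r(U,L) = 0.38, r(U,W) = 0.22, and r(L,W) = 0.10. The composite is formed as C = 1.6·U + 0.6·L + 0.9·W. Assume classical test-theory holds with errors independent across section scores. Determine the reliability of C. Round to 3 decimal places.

Var(C) = 1.6²·22.4² + 0.6²·21.2² + 0.9²·3.3² + 2·[0.96·22.4·21.2·0.38 + 1.44·22.4·3.3·0.22 + 0.54·21.2·3.3·0.10] = 1455.12 + 400.864 = 1855.99.
With uncorrelated errors the cross-covariances are all true-score covariance, so they carry over unchanged; only the diagonal terms shrink to ρᵢσᵢ².
True-score variance = [1.6²·22.4²·0.80 + 0.6²·21.2²·0.76 + 0.9²·3.3²·0.67] + 400.864 = 1156.48 + 400.864 = 1557.35.
Reliability = 1557.35 / 1855.99 = 0.839.

0.839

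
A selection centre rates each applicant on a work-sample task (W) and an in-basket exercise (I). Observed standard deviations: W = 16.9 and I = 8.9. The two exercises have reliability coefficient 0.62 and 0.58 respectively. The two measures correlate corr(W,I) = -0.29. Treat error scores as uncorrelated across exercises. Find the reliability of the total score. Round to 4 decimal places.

0.4892

Var(W+I) = 16.9² + 8.9² + 2·[16.9·8.9·(-0.29)] = 364.82 − 87.2378 = 277.582.
Under uncorrelated errors the observed covariances equal the true-score covariances, so only the own-variance terms attenuate.
True-score variance = [16.9²·0.62 + 8.9²·0.58] − 87.2378 = 223.02 − 87.2378 = 135.782.
Reliability = 135.782 / 277.582 = 0.4892.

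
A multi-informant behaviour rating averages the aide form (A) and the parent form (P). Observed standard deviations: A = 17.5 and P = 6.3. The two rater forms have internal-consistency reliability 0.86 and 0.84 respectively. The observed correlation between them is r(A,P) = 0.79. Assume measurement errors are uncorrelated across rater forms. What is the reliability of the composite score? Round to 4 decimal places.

0.9054

Var(A+P) = 17.5² + 6.3² + 2·[17.5·6.3·0.79] = 345.94 + 174.195 = 520.135.
Under uncorrelated errors the observed covariances equal the true-score covariances, so only the own-variance terms attenuate.
True-score variance = [17.5²·0.86 + 6.3²·0.84] + 174.195 = 296.715 + 174.195 = 470.91.
Reliability = 470.91 / 520.135 = 0.9054.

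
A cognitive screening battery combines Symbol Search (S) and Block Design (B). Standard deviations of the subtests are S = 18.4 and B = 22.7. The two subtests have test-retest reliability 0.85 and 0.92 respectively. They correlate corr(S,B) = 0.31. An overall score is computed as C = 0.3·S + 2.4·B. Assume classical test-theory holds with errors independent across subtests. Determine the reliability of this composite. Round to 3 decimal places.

0.924

Var(C) = 0.3²·18.4² + 2.4²·22.7² + 2·[0.72·18.4·22.7·0.31] = 2998.54 + 186.452 = 3184.99.
With uncorrelated errors the cross-covariances are all true-score covariance, so they carry over unchanged; only the diagonal terms shrink to ρᵢσᵢ².
True-score variance = [0.3²·18.4²·0.85 + 2.4²·22.7²·0.92] + 186.452 = 2756.52 + 186.452 = 2942.98.
Reliability = 2942.98 / 3184.99 = 0.924.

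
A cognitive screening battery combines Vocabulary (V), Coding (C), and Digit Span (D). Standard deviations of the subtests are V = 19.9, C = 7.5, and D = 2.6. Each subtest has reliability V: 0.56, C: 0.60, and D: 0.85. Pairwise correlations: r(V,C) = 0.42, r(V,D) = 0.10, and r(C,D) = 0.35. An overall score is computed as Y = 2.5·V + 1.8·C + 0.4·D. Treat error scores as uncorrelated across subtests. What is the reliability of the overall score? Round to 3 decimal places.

Var(Y) = 2.5²·19.9² + 1.8²·7.5² + 0.4²·2.6² + 2·[4.5·19.9·7.5·0.42 + 19.9·2.6·0.10 + 0.72·7.5·2.6·0.35] = 2658.39 + 584.341 = 3242.74.
With uncorrelated errors the cross-covariances are all true-score covariance, so they carry over unchanged; only the diagonal terms shrink to ρᵢσᵢ².
True-score variance = [2.5²·19.9²·0.56 + 1.8²·7.5²·0.60 + 0.4²·2.6²·0.85] + 584.341 = 1496.3 + 584.341 = 2080.65.
Reliability = 2080.65 / 3242.74 = 0.642.

0.642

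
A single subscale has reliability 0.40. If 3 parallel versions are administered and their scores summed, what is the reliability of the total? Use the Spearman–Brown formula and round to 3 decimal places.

0.667

ρ_k = kρ / (1 + (k−1)ρ) = 3·0.40 / (1 + 2·0.40) = 1.200 / 1.800 = 0.667.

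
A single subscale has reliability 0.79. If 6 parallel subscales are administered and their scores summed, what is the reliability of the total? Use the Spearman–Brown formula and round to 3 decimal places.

ρ_k = kρ / (1 + (k−1)ρ) = 6·0.79 / (1 + 5·0.79) = 4.740 / 4.950 = 0.958.

0.958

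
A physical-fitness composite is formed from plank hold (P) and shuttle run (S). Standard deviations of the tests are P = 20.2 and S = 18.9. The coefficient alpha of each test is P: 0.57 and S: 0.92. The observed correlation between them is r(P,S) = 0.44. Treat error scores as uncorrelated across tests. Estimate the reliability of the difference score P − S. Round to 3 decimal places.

Var(P−S) = 20.2² + 18.9² − 2·20.2·18.9·0.44 = 765.25 − 335.966 = 429.284.
Under uncorrelated errors the observed covariances equal the true-score covariances, so only the own-variance terms attenuate.
True-score variance = [20.2²·0.57 + 18.9²·0.92] − 335.966 = 561.216 − 335.966 = 225.25.
Reliability = 225.25 / 429.284 = 0.525.

0.525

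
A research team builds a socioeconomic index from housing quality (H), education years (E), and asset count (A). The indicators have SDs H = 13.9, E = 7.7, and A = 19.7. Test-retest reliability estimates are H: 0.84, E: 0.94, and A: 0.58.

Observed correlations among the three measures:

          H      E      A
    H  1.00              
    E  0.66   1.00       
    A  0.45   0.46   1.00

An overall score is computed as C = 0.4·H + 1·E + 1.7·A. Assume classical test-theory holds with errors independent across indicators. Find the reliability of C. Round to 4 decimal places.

Var(C) = 0.4²·13.9² + 7.7² + 1.7²·19.7² + 2·[0.4·13.9·7.7·0.66 + 0.68·13.9·19.7·0.45 + 1.7·7.7·19.7·0.46] = 1211.78 + 461.339 = 1673.12.
Because errors are independent across components, Cov(Tᵢ,Tⱼ) = Cov(Xᵢ,Xⱼ); the off-diagonal part of the true-score variance is the same as above.
True-score variance = [0.4²·13.9²·0.84 + 7.7²·0.94 + 1.7²·19.7²·0.58] + 461.339 = 732.216 + 461.339 = 1193.56.
Reliability = 1193.56 / 1673.12 = 0.7134.

0.7134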